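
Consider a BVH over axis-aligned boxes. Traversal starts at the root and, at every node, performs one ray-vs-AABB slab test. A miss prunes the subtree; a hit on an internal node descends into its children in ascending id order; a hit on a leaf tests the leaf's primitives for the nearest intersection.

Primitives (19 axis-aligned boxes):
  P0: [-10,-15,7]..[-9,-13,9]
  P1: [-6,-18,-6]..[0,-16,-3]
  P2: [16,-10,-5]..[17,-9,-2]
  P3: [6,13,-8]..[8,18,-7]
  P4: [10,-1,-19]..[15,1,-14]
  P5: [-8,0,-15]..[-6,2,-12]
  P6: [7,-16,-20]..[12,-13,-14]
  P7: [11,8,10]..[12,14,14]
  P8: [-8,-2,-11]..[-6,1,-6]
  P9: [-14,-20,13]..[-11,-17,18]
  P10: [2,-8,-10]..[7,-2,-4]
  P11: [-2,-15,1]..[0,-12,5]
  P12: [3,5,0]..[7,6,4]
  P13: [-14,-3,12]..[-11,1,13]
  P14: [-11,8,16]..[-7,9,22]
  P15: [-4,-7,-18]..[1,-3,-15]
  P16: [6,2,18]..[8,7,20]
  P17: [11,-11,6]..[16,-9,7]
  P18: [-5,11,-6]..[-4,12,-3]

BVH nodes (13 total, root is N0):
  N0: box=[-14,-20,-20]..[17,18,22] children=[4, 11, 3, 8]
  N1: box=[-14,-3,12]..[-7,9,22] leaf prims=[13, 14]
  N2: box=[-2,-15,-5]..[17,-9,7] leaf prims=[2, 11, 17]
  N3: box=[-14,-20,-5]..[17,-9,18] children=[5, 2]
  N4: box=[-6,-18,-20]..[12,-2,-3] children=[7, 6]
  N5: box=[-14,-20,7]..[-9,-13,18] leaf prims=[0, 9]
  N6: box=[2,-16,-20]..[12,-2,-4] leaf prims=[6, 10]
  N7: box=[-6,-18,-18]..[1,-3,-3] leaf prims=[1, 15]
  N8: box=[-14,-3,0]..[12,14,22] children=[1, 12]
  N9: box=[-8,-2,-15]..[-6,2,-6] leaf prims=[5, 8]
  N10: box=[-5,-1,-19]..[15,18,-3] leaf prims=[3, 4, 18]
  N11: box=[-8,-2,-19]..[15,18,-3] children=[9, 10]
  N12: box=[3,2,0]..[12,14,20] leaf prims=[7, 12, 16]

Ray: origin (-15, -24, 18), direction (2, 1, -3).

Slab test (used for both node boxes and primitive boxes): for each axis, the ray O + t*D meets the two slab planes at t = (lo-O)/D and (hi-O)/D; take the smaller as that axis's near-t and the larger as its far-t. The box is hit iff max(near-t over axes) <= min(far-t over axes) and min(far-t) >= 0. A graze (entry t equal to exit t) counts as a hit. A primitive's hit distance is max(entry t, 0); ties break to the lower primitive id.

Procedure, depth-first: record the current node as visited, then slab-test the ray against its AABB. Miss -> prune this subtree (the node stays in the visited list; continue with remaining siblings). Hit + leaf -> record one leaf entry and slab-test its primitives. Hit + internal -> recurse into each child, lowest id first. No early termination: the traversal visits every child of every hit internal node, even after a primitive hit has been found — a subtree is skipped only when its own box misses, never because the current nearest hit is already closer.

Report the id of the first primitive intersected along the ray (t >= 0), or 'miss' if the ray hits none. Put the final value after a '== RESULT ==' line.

Trace the traversal:
N0 x:[1/2,16] y:[4,42] z:[-4/3,38/3] -> hit [4,38/3], descend [3, 4, 8, 11]
  N3 x:[1/2,16] y:[4,15] z:[0,23/3] -> hit [4,23/3], descend [2, 5]
    N2 x:[13/2,16] y:[9,15] z:[11/3,23/3] -> miss, prune
    N5 x:[1/2,3] y:[4,11] z:[0,11/3] -> miss, prune
  N4 x:[9/2,27/2] y:[6,22] z:[7,38/3] -> hit [7,38/3], descend [6, 7]
    N6 x:[17/2,27/2] y:[8,22] z:[22/3,38/3] -> hit [17/2,38/3] leaf, test {P6@t=11, P10(miss)}
    N7 x:[9/2,8] y:[6,21] z:[7,12] -> hit [7,8] leaf, test {P1@t=7, P15(miss)}
  N8 x:[1/2,27/2] y:[21,38] z:[-4/3,6] -> miss, prune
  N11 x:[7/2,15] y:[22,42] z:[7,37/3] -> miss, prune

Visited [0, 3, 2, 5, 4, 6, 7, 8, 11]. Tests: 9 box, 2 leaf. Nearest: P1.

== RESULT ==
1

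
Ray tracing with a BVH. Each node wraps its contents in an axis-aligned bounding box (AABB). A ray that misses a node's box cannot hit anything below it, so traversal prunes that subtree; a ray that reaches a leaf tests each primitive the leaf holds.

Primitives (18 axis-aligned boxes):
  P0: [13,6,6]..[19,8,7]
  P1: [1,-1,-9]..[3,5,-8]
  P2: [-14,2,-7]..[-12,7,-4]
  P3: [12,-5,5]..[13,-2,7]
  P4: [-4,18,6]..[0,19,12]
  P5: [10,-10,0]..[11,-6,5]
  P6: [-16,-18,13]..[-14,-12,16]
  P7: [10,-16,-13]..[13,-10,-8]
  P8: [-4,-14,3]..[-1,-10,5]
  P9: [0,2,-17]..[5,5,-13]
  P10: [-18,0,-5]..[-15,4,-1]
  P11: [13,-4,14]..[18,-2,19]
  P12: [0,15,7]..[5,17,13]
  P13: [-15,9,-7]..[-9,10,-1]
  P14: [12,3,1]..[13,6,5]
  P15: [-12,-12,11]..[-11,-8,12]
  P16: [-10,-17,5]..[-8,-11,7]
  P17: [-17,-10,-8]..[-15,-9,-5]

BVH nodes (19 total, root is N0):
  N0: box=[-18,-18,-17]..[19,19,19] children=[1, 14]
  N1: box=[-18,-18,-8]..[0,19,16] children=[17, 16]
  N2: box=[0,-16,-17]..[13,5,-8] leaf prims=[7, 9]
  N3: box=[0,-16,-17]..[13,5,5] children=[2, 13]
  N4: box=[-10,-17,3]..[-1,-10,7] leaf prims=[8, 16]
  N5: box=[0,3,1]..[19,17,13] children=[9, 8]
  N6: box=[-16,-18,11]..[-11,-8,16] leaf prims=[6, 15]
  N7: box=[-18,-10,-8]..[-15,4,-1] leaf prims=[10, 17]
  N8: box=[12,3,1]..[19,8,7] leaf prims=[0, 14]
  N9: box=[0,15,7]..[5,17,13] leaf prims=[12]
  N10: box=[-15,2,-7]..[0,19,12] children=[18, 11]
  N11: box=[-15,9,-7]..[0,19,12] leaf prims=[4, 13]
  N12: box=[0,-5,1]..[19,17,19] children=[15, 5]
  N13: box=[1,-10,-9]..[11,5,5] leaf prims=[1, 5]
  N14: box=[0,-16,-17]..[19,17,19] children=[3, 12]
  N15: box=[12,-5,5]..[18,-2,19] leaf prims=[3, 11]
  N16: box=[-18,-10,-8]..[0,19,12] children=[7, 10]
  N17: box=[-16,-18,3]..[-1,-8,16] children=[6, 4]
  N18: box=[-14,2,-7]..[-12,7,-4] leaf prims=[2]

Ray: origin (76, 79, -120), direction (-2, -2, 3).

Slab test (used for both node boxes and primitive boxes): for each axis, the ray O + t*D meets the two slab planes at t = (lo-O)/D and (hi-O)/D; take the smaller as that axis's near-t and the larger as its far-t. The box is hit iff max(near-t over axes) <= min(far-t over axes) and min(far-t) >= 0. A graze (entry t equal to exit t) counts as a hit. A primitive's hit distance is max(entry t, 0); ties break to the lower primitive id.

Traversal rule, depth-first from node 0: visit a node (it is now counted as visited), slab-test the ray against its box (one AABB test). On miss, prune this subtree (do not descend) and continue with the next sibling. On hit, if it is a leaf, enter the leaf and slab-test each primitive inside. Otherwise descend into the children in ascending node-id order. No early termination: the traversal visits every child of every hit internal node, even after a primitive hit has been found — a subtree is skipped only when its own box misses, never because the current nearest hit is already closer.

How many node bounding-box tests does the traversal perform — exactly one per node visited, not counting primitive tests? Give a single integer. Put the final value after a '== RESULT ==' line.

Traverse from the root:
N0 x:[57/2,47] y:[30,97/2] z:[103/3,139/3] -> hit [103/3,139/3], descend [1, 14]
  N1 x:[38,47] y:[30,97/2] z:[112/3,136/3] -> hit [38,136/3], descend [16, 17]
    N16 x:[38,47] y:[30,89/2] z:[112/3,44] -> hit [38,44], descend [7, 10]
      N7 x:[91/2,47] y:[75/2,89/2] z:[112/3,119/3] -> miss, prune
      N10 x:[38,91/2] y:[30,77/2] z:[113/3,44] -> hit [38,77/2], descend [11, 18]
        N11 x:[38,91/2] y:[30,35] z:[113/3,44] -> miss, prune
        N18 x:[44,45] y:[36,77/2] z:[113/3,116/3] -> miss, prune
    N17 x:[77/2,46] y:[87/2,97/2] z:[41,136/3] -> hit [87/2,136/3], descend [4, 6]
      N4 x:[77/2,43] y:[89/2,48] z:[41,127/3] -> miss, prune
      N6 x:[87/2,46] y:[87/2,97/2] z:[131/3,136/3] -> hit [131/3,136/3] leaf, test {P6(miss), P15@t=131/3}
  N14 x:[57/2,38] y:[31,95/2] z:[103/3,139/3] -> hit [103/3,38], descend [3, 12]
    N3 x:[63/2,38] y:[37,95/2] z:[103/3,125/3] -> hit [37,38], descend [2, 13]
      N2 x:[63/2,38] y:[37,95/2] z:[103/3,112/3] -> hit [37,112/3] leaf, test {P7(miss), P9(miss)}
      N13 x:[65/2,75/2] y:[37,89/2] z:[37,125/3] -> hit [37,75/2] leaf, test {P1@t=37, P5(miss)}
    N12 x:[57/2,38] y:[31,42] z:[121/3,139/3] -> miss, prune

Summary -> nodes [0, 1, 16, 7, 10, 11, 18, 17, 4, 6, 14, 3, 2, 13, 12]; box-tests=15; leaf-entries=3; first=P1

== RESULT ==
15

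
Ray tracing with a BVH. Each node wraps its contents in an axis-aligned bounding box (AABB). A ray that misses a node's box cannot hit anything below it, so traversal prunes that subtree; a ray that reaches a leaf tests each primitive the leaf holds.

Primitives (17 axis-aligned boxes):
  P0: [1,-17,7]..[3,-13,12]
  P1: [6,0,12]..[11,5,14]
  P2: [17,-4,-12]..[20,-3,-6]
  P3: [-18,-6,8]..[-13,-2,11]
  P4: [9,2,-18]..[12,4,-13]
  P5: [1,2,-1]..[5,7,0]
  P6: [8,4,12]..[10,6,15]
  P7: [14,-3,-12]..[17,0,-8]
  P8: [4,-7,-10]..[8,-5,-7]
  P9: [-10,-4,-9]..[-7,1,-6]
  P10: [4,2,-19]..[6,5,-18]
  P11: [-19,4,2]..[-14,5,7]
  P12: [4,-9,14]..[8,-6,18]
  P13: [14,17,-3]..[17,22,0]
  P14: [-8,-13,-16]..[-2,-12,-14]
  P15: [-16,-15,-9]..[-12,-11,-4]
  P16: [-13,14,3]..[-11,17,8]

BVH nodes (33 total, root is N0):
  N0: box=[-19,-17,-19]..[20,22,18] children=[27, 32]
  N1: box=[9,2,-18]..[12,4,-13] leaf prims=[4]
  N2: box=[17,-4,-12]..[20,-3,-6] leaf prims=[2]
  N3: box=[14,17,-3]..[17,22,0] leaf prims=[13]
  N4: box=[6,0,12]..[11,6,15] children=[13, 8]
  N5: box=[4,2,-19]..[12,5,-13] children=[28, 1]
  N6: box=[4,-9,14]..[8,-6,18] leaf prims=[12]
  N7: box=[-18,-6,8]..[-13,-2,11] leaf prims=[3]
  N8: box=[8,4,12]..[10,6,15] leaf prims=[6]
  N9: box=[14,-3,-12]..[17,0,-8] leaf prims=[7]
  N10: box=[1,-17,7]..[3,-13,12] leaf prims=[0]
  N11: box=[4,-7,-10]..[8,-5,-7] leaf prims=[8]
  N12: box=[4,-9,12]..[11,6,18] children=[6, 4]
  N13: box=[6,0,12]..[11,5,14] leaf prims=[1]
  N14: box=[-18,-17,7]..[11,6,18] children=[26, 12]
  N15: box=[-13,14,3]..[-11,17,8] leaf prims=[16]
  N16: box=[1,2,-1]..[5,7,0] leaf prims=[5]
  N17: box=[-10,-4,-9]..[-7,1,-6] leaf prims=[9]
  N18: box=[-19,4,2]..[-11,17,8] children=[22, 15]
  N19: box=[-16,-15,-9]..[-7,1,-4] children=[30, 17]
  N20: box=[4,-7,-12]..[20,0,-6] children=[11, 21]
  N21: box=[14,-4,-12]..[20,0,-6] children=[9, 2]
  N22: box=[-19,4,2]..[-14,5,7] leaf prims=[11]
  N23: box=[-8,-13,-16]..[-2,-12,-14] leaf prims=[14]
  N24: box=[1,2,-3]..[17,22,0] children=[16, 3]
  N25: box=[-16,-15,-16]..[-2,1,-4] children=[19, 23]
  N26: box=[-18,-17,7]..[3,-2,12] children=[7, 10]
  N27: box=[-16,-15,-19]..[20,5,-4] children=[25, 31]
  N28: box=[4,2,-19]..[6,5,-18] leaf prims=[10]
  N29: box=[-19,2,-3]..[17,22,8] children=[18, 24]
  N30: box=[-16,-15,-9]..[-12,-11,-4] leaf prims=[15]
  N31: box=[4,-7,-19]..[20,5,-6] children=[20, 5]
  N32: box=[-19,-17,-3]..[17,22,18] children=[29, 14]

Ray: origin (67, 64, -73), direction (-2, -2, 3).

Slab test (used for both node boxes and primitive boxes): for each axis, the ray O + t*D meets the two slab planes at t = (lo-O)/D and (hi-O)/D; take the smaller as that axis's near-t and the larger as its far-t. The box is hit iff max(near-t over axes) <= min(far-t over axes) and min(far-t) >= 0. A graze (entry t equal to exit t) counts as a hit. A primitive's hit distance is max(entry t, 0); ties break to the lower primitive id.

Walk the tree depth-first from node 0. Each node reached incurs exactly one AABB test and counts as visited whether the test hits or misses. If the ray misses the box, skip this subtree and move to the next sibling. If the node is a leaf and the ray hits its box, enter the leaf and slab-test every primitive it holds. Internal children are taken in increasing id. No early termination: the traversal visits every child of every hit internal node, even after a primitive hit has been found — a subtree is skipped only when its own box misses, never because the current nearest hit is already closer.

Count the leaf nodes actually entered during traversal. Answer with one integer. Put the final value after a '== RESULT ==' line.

Trace the traversal:
N0 x:[47/2,43] y:[21,81/2] z:[18,91/3] -> hit [47/2,91/3], descend [27, 32]
  N27 x:[47/2,83/2] y:[59/2,79/2] z:[18,23] -> miss, prune
  N32 x:[25,43] y:[21,81/2] z:[70/3,91/3] -> hit [25,91/3], descend [14, 29]
    N14 x:[28,85/2] y:[29,81/2] z:[80/3,91/3] -> hit [29,91/3], descend [12, 26]
      N12 x:[28,63/2] y:[29,73/2] z:[85/3,91/3] -> hit [29,91/3], descend [4, 6]
        N4 x:[28,61/2] y:[29,32] z:[85/3,88/3] -> hit [29,88/3], descend [8, 13]
          N8 x:[57/2,59/2] y:[29,30] z:[85/3,88/3] -> hit [29,88/3] leaf, test {P6@t=29}
          N13 x:[28,61/2] y:[59/2,32] z:[85/3,29] -> miss, prune
        N6 x:[59/2,63/2] y:[35,73/2] z:[29,91/3] -> miss, prune
      N26 x:[32,85/2] y:[33,81/2] z:[80/3,85/3] -> miss, prune
    N29 x:[25,43] y:[21,31] z:[70/3,27] -> hit [25,27], descend [18, 24]
      N18 x:[39,43] y:[47/2,30] z:[25,27] -> miss, prune
      N24 x:[25,33] y:[21,31] z:[70/3,73/3] -> miss, prune

Summary -> nodes [0, 27, 32, 14, 12, 4, 8, 13, 6, 26, 29, 18, 24]; box-tests=13; leaf-entries=1; first=P6

== RESULT ==
1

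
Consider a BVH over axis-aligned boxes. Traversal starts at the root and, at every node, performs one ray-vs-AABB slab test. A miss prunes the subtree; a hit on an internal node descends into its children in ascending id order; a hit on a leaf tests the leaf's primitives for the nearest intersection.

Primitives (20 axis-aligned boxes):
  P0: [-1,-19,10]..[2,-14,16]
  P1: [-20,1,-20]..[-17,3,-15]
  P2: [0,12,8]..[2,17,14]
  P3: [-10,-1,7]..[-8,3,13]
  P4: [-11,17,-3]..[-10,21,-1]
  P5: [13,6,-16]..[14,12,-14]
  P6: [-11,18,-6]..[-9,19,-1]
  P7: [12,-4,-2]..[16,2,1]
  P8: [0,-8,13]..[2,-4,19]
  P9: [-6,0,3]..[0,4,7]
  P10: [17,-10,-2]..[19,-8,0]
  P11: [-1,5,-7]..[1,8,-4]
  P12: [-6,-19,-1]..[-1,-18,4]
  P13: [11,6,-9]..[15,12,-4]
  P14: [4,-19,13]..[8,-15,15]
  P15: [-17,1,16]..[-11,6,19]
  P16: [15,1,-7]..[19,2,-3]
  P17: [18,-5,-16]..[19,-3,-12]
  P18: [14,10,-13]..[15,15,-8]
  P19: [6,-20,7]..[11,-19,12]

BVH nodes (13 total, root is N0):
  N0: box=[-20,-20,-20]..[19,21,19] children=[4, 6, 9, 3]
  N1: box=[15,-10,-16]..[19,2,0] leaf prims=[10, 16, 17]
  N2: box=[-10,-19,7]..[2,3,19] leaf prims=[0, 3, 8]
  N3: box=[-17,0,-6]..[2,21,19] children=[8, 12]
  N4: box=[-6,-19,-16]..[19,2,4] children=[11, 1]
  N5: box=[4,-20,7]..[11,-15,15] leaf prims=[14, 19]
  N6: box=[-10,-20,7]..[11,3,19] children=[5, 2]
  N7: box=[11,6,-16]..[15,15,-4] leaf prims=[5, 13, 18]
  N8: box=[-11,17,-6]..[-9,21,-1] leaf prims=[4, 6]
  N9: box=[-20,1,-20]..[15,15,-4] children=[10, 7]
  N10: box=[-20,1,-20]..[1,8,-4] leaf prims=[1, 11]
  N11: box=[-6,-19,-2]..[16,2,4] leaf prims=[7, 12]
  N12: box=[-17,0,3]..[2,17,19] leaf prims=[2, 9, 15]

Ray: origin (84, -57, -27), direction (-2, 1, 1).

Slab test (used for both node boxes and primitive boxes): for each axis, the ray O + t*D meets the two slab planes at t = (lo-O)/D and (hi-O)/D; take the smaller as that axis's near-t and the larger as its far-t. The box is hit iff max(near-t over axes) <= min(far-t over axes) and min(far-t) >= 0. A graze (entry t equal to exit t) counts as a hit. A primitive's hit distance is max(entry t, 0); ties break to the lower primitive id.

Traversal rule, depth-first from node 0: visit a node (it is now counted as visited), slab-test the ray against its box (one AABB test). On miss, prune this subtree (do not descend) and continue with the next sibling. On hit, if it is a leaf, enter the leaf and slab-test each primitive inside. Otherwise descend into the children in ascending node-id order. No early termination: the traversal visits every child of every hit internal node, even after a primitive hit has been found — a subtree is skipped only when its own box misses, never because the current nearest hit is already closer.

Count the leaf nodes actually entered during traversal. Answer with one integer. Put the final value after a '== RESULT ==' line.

Traverse from the root:
N0 x:[65/2,52] y:[37,78] z:[7,46] -> hit [37,46], descend [3, 4, 6, 9]
  N3 x:[41,101/2] y:[57,78] z:[21,46] -> miss, prune
  N4 x:[65/2,45] y:[38,59] z:[11,31] -> miss, prune
  N6 x:[73/2,47] y:[37,60] z:[34,46] -> hit [37,46], descend [2, 5]
    N2 x:[41,47] y:[38,60] z:[34,46] -> hit [41,46] leaf, test {P0@t=41, P3(miss), P8(miss)}
    N5 x:[73/2,40] y:[37,42] z:[34,42] -> hit [37,40] leaf, test {P14@t=40, P19@t=37}
  N9 x:[69/2,52] y:[58,72] z:[7,23] -> miss, prune

order=[0, 3, 4, 6, 2, 5, 9]  |boxes|=7  |leaves|=2  hit=P19

== RESULT ==
2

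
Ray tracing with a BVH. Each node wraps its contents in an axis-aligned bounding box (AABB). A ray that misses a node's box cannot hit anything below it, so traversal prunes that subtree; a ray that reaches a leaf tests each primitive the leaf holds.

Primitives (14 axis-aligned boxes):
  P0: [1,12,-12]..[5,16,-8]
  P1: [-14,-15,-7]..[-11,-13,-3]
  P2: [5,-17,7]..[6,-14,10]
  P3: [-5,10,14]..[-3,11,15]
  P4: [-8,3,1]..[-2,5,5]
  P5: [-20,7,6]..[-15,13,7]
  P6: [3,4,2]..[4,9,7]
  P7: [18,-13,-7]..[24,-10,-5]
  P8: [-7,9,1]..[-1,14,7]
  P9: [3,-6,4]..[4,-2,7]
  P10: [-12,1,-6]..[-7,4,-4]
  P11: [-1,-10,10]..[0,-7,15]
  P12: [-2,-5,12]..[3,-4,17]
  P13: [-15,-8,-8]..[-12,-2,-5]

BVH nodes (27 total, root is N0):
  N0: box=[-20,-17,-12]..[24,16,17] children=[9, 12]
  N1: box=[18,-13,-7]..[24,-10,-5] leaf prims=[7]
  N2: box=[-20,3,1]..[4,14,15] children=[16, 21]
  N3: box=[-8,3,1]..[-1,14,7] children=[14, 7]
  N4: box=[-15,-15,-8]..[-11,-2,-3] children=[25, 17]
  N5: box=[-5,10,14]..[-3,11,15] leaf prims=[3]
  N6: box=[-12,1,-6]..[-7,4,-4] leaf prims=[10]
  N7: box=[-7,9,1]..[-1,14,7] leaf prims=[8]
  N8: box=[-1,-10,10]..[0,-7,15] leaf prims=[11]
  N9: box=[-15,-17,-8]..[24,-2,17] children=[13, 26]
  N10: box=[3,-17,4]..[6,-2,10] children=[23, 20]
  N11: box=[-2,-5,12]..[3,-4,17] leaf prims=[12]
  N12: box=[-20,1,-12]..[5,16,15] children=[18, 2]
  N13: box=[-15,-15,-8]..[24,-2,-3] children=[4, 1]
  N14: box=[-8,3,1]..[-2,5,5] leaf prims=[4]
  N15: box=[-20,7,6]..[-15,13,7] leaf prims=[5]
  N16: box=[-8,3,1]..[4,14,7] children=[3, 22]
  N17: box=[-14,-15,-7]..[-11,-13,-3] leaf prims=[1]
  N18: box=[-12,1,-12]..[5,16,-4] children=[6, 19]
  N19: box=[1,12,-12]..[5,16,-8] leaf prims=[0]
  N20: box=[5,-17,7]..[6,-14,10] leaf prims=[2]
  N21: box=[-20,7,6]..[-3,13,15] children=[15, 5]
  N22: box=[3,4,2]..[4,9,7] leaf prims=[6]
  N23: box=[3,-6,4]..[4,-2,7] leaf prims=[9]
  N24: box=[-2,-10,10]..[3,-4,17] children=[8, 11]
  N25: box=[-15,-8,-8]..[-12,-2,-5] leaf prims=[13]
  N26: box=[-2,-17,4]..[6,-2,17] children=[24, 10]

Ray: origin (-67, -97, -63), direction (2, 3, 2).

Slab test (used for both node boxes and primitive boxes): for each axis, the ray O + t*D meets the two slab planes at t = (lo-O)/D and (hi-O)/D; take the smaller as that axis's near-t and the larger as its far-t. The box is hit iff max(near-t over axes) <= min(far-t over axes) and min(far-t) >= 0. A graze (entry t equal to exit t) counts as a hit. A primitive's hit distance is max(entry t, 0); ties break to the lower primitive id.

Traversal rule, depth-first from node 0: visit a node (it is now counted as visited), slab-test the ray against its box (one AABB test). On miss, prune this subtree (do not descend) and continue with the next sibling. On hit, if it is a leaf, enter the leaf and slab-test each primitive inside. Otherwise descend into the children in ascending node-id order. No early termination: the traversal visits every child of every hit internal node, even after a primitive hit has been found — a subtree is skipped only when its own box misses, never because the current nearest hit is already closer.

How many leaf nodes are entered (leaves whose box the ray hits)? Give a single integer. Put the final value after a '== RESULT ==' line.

Walk:
N0 x:[47/2,91/2] y:[80/3,113/3] z:[51/2,40] -> hit [80/3,113/3], descend [9, 12]
  N9 x:[26,91/2] y:[80/3,95/3] z:[55/2,40] -> hit [55/2,95/3], descend [13, 26]
    N13 x:[26,91/2] y:[82/3,95/3] z:[55/2,30] -> hit [55/2,30], descend [1, 4]
      N1 x:[85/2,91/2] y:[28,29] z:[28,29] -> miss, prune
      N4 x:[26,28] y:[82/3,95/3] z:[55/2,30] -> hit [55/2,28], descend [17, 25]
        N17 x:[53/2,28] y:[82/3,28] z:[28,30] -> hit [28,28] leaf, test {P1@t=28}
        N25 x:[26,55/2] y:[89/3,95/3] z:[55/2,29] -> miss, prune
    N26 x:[65/2,73/2] y:[80/3,95/3] z:[67/2,40] -> miss, prune
  N12 x:[47/2,36] y:[98/3,113/3] z:[51/2,39] -> hit [98/3,36], descend [2, 18]
    N2 x:[47/2,71/2] y:[100/3,37] z:[32,39] -> hit [100/3,71/2], descend [16, 21]
      N16 x:[59/2,71/2] y:[100/3,37] z:[32,35] -> hit [100/3,35], descend [3, 22]
        N3 x:[59/2,33] y:[100/3,37] z:[32,35] -> miss, prune
        N22 x:[35,71/2] y:[101/3,106/3] z:[65/2,35] -> hit [35,35] leaf, test {P6@t=35}
      N21 x:[47/2,32] y:[104/3,110/3] z:[69/2,39] -> miss, prune
    N18 x:[55/2,36] y:[98/3,113/3] z:[51/2,59/2] -> miss, prune

Visited [0, 9, 13, 1, 4, 17, 25, 26, 12, 2, 16, 3, 22, 21, 18]. Tests: 15 box, 2 leaf. Nearest: P1.

== RESULT ==
2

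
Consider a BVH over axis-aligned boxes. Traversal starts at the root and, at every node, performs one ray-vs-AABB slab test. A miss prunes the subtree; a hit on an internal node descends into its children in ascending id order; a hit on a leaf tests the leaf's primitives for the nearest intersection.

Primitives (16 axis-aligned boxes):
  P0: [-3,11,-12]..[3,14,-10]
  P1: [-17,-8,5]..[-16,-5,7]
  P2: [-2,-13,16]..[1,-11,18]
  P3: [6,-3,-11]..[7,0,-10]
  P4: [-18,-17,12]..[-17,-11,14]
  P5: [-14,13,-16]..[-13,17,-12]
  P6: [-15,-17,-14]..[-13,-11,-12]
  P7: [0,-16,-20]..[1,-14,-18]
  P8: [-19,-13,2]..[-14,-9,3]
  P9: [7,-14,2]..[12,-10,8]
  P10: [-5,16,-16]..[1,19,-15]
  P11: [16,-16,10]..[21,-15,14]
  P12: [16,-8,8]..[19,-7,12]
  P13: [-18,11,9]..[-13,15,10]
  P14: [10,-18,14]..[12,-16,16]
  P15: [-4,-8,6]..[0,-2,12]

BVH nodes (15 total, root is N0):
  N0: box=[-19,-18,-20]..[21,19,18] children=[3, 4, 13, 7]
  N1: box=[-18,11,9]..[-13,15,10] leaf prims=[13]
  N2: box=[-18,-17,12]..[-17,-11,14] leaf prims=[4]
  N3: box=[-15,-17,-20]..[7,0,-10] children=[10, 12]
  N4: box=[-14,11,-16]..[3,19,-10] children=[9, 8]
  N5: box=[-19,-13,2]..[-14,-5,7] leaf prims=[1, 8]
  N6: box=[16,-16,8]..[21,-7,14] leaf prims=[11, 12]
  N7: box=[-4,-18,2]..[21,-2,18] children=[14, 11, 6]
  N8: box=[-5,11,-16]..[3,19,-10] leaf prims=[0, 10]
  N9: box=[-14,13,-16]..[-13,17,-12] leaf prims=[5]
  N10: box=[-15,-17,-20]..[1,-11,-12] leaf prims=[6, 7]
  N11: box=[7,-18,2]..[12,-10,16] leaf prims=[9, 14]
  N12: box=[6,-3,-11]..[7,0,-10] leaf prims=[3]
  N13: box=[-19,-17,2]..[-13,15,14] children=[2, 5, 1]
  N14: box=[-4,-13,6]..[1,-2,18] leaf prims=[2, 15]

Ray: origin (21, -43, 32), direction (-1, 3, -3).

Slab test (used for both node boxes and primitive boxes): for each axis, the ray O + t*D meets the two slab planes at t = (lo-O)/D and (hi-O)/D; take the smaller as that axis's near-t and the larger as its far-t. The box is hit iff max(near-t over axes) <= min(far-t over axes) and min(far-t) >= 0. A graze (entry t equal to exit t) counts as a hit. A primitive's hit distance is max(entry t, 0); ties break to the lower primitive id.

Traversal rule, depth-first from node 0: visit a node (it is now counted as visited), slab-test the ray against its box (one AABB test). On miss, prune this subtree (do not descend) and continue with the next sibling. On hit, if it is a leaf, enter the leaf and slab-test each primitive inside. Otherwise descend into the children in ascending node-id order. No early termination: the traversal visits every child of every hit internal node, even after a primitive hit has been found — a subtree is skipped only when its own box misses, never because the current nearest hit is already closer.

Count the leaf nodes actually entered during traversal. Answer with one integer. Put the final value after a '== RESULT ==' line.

Walk:
N0 x:[0,40] y:[25/3,62/3] z:[14/3,52/3] -> hit [25/3,52/3], descend [3, 4, 7, 13]
  N3 x:[14,36] y:[26/3,43/3] z:[14,52/3] -> hit [14,43/3], descend [10, 12]
    N10 x:[20,36] y:[26/3,32/3] z:[44/3,52/3] -> miss, prune
    N12 x:[14,15] y:[40/3,43/3] z:[14,43/3] -> hit [14,43/3] leaf, test {P3@t=14}
  N4 x:[18,35] y:[18,62/3] z:[14,16] -> miss, prune
  N7 x:[0,25] y:[25/3,41/3] z:[14/3,10] -> hit [25/3,10], descend [6, 11, 14]
    N6 x:[0,5] y:[9,12] z:[6,8] -> miss, prune
    N11 x:[9,14] y:[25/3,11] z:[16/3,10] -> hit [9,10] leaf, test {P9@t=29/3, P14(miss)}
    N14 x:[20,25] y:[10,41/3] z:[14/3,26/3] -> miss, prune
  N13 x:[34,40] y:[26/3,58/3] z:[6,10] -> miss, prune

Visited [0, 3, 10, 12, 4, 7, 6, 11, 14, 13]. Tests: 10 box, 2 leaf. Nearest: P9.

== RESULT ==
2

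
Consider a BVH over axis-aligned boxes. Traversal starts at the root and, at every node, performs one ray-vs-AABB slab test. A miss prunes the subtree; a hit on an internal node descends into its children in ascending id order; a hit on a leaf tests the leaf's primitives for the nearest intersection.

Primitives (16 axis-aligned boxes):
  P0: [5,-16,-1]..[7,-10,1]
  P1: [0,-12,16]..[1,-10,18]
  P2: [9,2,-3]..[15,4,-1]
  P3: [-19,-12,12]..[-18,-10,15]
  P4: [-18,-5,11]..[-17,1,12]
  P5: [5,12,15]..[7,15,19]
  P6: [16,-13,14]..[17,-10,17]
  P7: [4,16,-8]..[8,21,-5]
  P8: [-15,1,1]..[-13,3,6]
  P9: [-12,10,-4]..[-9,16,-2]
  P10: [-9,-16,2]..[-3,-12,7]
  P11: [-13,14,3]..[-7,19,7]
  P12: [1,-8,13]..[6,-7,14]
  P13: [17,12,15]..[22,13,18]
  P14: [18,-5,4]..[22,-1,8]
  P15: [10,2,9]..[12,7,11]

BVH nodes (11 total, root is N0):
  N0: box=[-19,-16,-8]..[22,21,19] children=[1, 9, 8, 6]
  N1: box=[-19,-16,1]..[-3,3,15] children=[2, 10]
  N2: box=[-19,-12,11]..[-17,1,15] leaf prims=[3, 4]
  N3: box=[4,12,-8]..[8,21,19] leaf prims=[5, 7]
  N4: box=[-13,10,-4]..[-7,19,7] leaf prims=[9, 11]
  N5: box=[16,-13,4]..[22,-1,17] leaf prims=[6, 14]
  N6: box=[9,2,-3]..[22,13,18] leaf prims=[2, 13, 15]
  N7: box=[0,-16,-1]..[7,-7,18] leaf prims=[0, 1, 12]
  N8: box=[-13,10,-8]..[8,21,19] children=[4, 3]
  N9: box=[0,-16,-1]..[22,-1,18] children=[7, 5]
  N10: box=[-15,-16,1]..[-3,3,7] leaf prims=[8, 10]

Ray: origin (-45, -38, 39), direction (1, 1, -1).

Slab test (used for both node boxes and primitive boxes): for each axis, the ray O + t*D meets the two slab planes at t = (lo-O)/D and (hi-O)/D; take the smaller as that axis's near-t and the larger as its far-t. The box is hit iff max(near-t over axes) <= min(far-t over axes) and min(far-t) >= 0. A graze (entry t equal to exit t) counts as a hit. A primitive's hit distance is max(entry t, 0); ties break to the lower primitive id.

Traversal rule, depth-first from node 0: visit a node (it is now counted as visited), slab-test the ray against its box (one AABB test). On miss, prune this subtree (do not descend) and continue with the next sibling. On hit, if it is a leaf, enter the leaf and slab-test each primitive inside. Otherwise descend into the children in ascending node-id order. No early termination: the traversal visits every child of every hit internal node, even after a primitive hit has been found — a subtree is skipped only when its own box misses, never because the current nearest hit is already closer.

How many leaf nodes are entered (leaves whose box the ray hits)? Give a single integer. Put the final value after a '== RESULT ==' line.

Traverse from the root:
N0 x:[26,67] y:[22,59] z:[20,47] -> hit [26,47], descend [1, 6, 8, 9]
  N1 x:[26,42] y:[22,41] z:[24,38] -> hit [26,38], descend [2, 10]
    N2 x:[26,28] y:[26,39] z:[24,28] -> hit [26,28] leaf, test {P3@t=26, P4(miss)}
    N10 x:[30,42] y:[22,41] z:[32,38] -> hit [32,38] leaf, test {P8(miss), P10(miss)}
  N6 x:[54,67] y:[40,51] z:[21,42] -> miss, prune
  N8 x:[32,53] y:[48,59] z:[20,47] -> miss, prune
  N9 x:[45,67] y:[22,37] z:[21,40] -> miss, prune

7 AABB tests over nodes [0, 1, 2, 10, 6, 8, 9]; 2 leaves entered; closest P3.

== RESULT ==
2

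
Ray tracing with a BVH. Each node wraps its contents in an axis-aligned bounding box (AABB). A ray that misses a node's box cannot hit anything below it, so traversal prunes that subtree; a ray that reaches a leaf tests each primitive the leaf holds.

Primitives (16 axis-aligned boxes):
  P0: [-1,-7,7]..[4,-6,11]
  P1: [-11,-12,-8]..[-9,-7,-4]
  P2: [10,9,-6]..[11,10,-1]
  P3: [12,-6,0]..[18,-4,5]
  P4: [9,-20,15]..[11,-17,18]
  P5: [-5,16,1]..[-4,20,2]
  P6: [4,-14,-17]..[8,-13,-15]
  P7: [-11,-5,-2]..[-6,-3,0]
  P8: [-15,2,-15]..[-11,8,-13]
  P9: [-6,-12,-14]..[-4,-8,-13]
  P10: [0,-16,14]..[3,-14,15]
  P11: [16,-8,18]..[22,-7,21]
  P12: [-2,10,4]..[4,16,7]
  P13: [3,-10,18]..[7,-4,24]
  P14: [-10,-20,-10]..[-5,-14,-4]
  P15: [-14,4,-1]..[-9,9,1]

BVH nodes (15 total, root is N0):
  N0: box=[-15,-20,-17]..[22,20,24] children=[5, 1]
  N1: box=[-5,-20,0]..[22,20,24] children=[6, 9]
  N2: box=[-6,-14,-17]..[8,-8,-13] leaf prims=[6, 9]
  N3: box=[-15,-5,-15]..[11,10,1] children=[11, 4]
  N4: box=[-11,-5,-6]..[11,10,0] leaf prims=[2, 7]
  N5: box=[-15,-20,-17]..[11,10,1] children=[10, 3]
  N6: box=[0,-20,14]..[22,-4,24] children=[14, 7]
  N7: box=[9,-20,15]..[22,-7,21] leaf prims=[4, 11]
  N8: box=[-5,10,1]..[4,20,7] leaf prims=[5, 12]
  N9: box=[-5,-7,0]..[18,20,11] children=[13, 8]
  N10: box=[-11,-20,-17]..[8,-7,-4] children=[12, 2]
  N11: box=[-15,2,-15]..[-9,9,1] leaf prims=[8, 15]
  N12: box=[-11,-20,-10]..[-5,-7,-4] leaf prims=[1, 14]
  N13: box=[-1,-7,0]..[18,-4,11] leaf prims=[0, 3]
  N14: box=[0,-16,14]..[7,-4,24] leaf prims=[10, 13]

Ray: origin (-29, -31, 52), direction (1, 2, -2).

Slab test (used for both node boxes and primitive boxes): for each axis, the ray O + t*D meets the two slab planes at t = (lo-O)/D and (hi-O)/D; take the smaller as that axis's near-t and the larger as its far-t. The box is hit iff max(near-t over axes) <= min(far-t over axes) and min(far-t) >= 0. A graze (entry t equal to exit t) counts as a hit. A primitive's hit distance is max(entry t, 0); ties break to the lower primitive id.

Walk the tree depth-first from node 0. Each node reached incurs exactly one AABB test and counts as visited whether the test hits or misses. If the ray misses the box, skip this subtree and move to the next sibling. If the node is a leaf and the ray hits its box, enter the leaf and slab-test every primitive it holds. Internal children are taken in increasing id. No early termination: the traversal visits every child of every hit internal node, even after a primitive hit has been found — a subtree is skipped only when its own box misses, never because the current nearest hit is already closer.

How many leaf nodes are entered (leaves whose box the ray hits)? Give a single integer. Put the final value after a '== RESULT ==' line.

Walk:
N0 x:[14,51] y:[11/2,51/2] z:[14,69/2] -> hit [14,51/2], descend [1, 5]
  N1 x:[24,51] y:[11/2,51/2] z:[14,26] -> hit [24,51/2], descend [6, 9]
    N6 x:[29,51] y:[11/2,27/2] z:[14,19] -> miss, prune
    N9 x:[24,47] y:[12,51/2] z:[41/2,26] -> hit [24,51/2], descend [8, 13]
      N8 x:[24,33] y:[41/2,51/2] z:[45/2,51/2] -> hit [24,51/2] leaf, test {P5@t=25, P12(miss)}
      N13 x:[28,47] y:[12,27/2] z:[41/2,26] -> miss, prune
  N5 x:[14,40] y:[11/2,41/2] z:[51/2,69/2] -> miss, prune

order=[0, 1, 6, 9, 8, 13, 5]  |boxes|=7  |leaves|=1  hit=P5

== RESULT ==
1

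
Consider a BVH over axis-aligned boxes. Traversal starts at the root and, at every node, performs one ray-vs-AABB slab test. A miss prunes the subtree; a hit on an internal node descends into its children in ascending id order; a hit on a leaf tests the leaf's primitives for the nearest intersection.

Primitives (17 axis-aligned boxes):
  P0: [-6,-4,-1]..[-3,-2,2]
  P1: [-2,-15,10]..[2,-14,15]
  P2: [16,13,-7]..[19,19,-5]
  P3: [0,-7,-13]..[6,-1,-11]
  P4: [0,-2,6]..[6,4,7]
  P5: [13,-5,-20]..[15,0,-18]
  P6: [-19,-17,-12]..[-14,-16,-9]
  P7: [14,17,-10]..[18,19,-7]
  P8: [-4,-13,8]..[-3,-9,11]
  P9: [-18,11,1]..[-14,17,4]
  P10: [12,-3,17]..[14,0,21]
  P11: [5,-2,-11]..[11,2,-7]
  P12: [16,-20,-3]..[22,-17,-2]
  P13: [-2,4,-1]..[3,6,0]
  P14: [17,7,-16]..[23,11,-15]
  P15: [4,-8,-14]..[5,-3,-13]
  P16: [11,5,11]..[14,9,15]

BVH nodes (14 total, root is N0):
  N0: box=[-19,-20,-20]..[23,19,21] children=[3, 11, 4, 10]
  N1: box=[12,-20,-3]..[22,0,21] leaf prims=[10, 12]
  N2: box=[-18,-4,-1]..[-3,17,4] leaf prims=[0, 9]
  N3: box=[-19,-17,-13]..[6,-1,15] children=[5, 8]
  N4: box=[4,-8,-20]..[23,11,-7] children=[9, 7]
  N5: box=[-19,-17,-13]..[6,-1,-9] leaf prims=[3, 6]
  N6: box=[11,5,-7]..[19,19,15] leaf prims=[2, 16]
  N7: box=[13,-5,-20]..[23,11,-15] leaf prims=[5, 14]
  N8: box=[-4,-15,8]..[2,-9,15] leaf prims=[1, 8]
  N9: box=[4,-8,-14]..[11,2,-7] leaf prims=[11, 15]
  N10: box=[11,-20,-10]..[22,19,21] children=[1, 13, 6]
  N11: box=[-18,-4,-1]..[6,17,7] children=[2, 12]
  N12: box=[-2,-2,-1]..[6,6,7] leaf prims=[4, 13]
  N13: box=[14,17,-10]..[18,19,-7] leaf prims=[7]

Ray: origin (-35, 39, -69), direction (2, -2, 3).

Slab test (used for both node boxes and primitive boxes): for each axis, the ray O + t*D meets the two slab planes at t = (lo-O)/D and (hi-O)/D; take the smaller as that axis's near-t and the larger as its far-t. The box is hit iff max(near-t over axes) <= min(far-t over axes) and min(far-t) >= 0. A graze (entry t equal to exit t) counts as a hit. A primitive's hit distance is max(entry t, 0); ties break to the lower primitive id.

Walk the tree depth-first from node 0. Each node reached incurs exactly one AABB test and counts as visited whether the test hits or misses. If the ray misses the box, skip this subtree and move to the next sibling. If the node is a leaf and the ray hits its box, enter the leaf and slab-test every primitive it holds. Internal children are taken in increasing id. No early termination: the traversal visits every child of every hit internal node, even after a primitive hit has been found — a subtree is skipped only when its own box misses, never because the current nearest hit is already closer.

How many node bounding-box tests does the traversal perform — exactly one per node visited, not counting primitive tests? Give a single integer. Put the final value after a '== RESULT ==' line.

Traverse from the root:
N0 x:[8,29] y:[10,59/2] z:[49/3,30] -> hit [49/3,29], descend [3, 4, 10, 11]
  N3 x:[8,41/2] y:[20,28] z:[56/3,28] -> hit [20,41/2], descend [5, 8]
    N5 x:[8,41/2] y:[20,28] z:[56/3,20] -> hit [20,20] leaf, test {P3(miss), P6(miss)}
    N8 x:[31/2,37/2] y:[24,27] z:[77/3,28] -> miss, prune
  N4 x:[39/2,29] y:[14,47/2] z:[49/3,62/3] -> hit [39/2,62/3], descend [7, 9]
    N7 x:[24,29] y:[14,22] z:[49/3,18] -> miss, prune
    N9 x:[39/2,23] y:[37/2,47/2] z:[55/3,62/3] -> hit [39/2,62/3] leaf, test {P11@t=20, P15(miss)}
  N10 x:[23,57/2] y:[10,59/2] z:[59/3,30] -> hit [23,57/2], descend [1, 6, 13]
    N1 x:[47/2,57/2] y:[39/2,59/2] z:[22,30] -> hit [47/2,57/2] leaf, test {P10(miss), P12(miss)}
    N6 x:[23,27] y:[10,17] z:[62/3,28] -> miss, prune
    N13 x:[49/2,53/2] y:[10,11] z:[59/3,62/3] -> miss, prune
  N11 x:[17/2,41/2] y:[11,43/2] z:[68/3,76/3] -> miss, prune

order=[0, 3, 5, 8, 4, 7, 9, 10, 1, 6, 13, 11]  |boxes|=12  |leaves|=3  hit=P11

== RESULT ==
12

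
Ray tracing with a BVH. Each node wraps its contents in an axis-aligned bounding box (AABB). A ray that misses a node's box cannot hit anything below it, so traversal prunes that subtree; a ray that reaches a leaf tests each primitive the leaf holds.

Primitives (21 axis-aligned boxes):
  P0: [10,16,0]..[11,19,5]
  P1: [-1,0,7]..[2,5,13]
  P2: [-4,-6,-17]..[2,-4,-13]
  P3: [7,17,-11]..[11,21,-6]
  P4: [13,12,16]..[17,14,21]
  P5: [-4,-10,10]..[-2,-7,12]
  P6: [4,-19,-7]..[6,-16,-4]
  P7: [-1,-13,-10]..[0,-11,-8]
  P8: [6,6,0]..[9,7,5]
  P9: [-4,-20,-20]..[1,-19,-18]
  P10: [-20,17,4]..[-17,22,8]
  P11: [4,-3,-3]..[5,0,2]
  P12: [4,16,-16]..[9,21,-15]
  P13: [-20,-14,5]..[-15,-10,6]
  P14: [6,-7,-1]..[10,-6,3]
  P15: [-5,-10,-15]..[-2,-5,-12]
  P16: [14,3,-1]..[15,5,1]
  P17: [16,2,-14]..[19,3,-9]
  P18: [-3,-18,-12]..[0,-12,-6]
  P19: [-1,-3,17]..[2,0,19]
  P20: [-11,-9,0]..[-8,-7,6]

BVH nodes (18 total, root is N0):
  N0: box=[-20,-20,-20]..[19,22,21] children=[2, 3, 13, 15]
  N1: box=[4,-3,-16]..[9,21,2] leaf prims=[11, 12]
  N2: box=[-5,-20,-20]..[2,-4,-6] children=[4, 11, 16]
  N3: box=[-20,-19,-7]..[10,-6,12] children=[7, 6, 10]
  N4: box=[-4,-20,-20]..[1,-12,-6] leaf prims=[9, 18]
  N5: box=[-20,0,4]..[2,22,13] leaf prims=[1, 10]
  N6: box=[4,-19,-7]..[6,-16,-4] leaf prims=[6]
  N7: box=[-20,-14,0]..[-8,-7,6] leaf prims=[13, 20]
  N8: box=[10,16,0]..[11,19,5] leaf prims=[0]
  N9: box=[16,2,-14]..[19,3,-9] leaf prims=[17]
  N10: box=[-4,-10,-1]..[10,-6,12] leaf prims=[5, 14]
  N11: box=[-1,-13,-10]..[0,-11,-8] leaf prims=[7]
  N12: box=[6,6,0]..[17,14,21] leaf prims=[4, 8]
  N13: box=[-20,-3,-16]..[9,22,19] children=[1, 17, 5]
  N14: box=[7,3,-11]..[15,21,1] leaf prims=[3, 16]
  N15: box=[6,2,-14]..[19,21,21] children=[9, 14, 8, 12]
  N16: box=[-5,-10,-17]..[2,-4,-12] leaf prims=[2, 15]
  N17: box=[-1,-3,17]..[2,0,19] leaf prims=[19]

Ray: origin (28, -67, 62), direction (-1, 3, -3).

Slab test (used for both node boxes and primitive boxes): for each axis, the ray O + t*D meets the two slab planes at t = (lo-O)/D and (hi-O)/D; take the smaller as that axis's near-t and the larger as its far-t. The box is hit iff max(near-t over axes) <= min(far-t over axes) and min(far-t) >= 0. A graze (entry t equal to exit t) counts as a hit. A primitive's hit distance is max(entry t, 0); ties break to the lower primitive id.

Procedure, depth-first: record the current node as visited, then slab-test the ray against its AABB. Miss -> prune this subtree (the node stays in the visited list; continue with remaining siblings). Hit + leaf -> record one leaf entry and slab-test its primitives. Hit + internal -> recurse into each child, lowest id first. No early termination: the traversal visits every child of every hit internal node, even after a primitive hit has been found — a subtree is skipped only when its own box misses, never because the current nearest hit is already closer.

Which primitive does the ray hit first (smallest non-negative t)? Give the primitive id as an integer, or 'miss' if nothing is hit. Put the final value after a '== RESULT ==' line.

Walk:
N0 x:[9,48] y:[47/3,89/3] z:[41/3,82/3] -> hit [47/3,82/3], descend [2, 3, 13, 15]
  N2 x:[26,33] y:[47/3,21] z:[68/3,82/3] -> miss, prune
  N3 x:[18,48] y:[16,61/3] z:[50/3,23] -> hit [18,61/3], descend [6, 7, 10]
    N6 x:[22,24] y:[16,17] z:[22,23] -> miss, prune
    N7 x:[36,48] y:[53/3,20] z:[56/3,62/3] -> miss, prune
    N10 x:[18,32] y:[19,61/3] z:[50/3,21] -> hit [19,61/3] leaf, test {P5(miss), P14@t=20}
  N13 x:[19,48] y:[64/3,89/3] z:[43/3,26] -> hit [64/3,26], descend [1, 5, 17]
    N1 x:[19,24] y:[64/3,88/3] z:[20,26] -> hit [64/3,24] leaf, test {P11(miss), P12(miss)}
    N5 x:[26,48] y:[67/3,89/3] z:[49/3,58/3] -> miss, prune
    N17 x:[26,29] y:[64/3,67/3] z:[43/3,15] -> miss, prune
  N15 x:[9,22] y:[23,88/3] z:[41/3,76/3] -> miss, prune

Visited [0, 2, 3, 6, 7, 10, 13, 1, 5, 17, 15]. Tests: 11 box, 2 leaf. Nearest: P14.

== RESULT ==
14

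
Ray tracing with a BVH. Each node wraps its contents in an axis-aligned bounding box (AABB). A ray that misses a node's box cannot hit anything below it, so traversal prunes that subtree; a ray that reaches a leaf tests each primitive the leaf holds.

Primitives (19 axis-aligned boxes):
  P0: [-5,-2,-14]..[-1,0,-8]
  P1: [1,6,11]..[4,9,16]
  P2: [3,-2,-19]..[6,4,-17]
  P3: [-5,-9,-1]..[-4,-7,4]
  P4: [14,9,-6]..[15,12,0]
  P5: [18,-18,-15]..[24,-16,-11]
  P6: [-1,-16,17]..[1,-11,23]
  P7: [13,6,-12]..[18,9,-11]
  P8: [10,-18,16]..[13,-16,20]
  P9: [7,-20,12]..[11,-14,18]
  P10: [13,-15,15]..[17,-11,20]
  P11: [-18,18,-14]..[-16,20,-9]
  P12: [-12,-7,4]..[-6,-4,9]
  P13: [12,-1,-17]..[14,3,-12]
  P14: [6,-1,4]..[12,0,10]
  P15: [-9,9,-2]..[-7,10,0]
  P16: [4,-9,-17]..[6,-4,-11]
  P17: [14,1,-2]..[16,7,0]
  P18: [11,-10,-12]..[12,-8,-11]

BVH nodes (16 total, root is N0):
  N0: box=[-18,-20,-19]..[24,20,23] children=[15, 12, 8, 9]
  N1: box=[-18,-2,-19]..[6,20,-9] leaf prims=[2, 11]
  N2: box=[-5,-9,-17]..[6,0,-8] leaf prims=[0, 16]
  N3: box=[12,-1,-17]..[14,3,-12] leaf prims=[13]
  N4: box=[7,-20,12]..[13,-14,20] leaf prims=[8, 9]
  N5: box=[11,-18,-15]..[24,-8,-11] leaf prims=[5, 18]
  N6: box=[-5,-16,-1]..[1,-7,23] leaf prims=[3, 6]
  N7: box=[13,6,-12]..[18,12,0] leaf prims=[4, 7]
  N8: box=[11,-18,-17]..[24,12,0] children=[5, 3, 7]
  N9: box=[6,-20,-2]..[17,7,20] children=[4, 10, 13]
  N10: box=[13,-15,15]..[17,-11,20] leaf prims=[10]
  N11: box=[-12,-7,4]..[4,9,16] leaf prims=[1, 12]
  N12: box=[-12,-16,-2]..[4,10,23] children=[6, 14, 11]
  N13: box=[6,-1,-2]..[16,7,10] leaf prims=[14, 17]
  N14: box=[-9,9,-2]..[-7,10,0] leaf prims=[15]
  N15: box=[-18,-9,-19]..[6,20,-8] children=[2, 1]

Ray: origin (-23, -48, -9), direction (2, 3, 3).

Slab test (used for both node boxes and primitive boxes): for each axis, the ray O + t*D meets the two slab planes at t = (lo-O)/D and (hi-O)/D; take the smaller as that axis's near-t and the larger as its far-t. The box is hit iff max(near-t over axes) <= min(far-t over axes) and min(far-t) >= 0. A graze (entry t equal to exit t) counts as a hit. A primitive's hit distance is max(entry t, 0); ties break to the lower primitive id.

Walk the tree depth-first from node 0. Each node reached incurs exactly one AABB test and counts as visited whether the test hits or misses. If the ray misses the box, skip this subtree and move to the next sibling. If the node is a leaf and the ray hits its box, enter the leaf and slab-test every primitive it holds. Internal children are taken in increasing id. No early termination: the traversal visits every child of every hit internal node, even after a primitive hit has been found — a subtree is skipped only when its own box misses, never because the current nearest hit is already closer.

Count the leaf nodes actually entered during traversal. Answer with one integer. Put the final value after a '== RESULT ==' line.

Trace the traversal:
N0 x:[5/2,47/2] y:[28/3,68/3] z:[-10/3,32/3] -> hit [28/3,32/3], descend [8, 9, 12, 15]
  N8 x:[17,47/2] y:[10,20] z:[-8/3,3] -> miss, prune
  N9 x:[29/2,20] y:[28/3,55/3] z:[7/3,29/3] -> miss, prune
  N12 x:[11/2,27/2] y:[32/3,58/3] z:[7/3,32/3] -> hit [32/3,32/3], descend [6, 11, 14]
    N6 x:[9,12] y:[32/3,41/3] z:[8/3,32/3] -> hit [32/3,32/3] leaf, test {P3(miss), P6(miss)}
    N11 x:[11/2,27/2] y:[41/3,19] z:[13/3,25/3] -> miss, prune
    N14 x:[7,8] y:[19,58/3] z:[7/3,3] -> miss, prune
  N15 x:[5/2,29/2] y:[13,68/3] z:[-10/3,1/3] -> miss, prune

order=[0, 8, 9, 12, 6, 11, 14, 15]  |boxes|=8  |leaves|=1  hit=miss

== RESULT ==
1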